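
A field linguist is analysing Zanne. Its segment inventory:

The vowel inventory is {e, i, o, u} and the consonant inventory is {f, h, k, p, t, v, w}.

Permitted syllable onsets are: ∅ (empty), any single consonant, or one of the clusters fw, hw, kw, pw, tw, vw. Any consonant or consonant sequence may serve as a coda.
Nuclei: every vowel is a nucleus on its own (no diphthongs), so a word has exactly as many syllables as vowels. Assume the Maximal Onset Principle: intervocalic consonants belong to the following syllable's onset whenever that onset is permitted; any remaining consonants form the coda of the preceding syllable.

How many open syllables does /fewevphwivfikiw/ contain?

2

The vowels are e, e, i, i, i — 5 nuclei, so 5 syllables.
Between /e/ (V1) and /e/ (V2): /w/ is a single consonant, so it becomes the next onset.
Between /e/ (V2) and /i/ (V3): /vphw/ — longest licit onset from the right is /hw/, leaving /vp/ as coda.
Between /i/ (V3) and /i/ (V4): /vf/ — longest licit onset from the right is /f/, leaving /v/ as coda.
Between /i/ (V4) and /i/ (V5): just /k/ — single C goes to the following onset.
So the parse is fe.wevp.hwiv.fi.kiw.
Classifying each syllable: /fe/ (open), /wevp/ (closed), /hwiv/ (closed), /fi/ (open), /kiw/ (closed).
Open syllables: 2.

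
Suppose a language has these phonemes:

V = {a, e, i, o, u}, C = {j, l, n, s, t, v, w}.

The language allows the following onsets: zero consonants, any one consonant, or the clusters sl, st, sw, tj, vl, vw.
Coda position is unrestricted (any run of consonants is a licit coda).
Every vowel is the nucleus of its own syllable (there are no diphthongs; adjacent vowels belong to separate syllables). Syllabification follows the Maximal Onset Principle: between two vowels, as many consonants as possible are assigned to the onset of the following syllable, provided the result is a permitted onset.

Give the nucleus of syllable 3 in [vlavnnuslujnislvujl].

u

The vowels are a, u, u, i, u — 5 nuclei, so 5 syllables.
The third nucleus (vowel 3 from the left) is /u/.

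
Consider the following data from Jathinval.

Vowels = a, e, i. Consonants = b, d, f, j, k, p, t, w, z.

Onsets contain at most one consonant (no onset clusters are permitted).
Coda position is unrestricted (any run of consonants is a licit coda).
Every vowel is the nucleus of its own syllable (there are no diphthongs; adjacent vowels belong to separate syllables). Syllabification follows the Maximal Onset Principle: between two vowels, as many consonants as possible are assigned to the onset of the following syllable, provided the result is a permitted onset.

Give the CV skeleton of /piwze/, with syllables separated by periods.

The vowels are i, e — 2 nuclei, so 2 syllables.
V1 /i/ – V2 /e/: cluster /wz/ — the longest permitted-onset suffix is /z/; onset = /z/, preceding coda = /w/.
Putting it together: piw.ze.
Mapping each syllable to C/V: /piw/ → CVC, /ze/ → CV.

CVC.CV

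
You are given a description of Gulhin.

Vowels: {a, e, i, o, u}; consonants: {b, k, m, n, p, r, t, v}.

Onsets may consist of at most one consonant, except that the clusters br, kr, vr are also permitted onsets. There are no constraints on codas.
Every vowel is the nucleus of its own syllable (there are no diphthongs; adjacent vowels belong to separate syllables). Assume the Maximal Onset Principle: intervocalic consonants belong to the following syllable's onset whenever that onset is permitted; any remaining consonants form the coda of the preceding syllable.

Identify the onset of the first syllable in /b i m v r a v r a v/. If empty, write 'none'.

b

Nuclei (vowels): i, a, a → 3 syllables.
/i…a/ gap (V1→V2): /mvr/ — longest licit onset from the right is /vr/, leaving /m/ as coda.
/a…a/ gap (V2→V3): cluster /vr/ — /vr/ is itself a permitted onset, so the whole cluster goes right; preceding coda = ∅.
Putting it together: bim.vra.vrav.
Syllable 1 is /bim/: onset /b/, nucleus /i/, coda /m/.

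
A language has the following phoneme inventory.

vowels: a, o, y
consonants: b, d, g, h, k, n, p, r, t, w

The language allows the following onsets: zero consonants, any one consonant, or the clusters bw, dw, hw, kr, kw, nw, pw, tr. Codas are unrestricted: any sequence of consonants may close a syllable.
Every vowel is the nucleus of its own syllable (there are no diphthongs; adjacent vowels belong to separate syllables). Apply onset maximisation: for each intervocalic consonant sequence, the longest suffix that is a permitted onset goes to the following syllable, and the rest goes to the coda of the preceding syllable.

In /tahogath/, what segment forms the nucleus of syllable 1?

The vowels are a, o, a — 3 nuclei, so 3 syllables.
The first nucleus (vowel 1 from the left) is /a/.

a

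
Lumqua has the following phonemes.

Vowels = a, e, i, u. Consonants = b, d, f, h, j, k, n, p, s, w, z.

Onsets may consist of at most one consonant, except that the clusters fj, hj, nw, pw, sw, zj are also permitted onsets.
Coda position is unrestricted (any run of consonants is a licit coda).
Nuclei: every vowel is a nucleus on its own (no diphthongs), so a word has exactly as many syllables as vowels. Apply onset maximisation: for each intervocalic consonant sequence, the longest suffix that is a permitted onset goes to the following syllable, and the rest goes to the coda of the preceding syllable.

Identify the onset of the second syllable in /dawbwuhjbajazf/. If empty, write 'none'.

w

Nuclei (vowels): a, u, a, a → 4 syllables.
/a…u/ gap (V1→V2): /wbw/ splits as /wb/ + /w/ (/w/ is the longest suffix that is a licit onset).
/u…a/ gap (V2→V3): /hjb/; trying suffixes from longest down, /b/ is the first permitted one, so coda /hj/ | onset /b/.
/a…a/ gap (V3→V4): /j/ → onset of the next syllable (single consonants are always licit onsets).
So the parse is dawb.wuhj.ba.jazf.
Syllable 2 is /wuhj/: onset /w/, nucleus /u/, coda /hj/.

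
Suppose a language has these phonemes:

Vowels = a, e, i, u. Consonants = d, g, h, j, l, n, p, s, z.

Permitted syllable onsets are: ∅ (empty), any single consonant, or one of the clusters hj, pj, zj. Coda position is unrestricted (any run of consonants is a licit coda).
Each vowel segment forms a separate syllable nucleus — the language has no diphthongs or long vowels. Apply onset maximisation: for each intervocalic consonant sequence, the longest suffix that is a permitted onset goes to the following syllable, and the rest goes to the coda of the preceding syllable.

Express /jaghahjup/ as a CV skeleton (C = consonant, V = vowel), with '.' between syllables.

CVC.CV.CCVC

Nuclei (vowels): a, a, u → 3 syllables.
/a…a/ gap (V1→V2): cluster /gh/ — the longest permitted-onset suffix is /h/; onset = /h/, preceding coda = /g/.
/a…u/ gap (V2→V3): /hj/ is a licit onset in full, so it all attaches to the next syllable.
So the parse is jag.ha.hjup.
Mapping each syllable to C/V: /jag/ → CVC, /ha/ → CV, /hjup/ → CCVC.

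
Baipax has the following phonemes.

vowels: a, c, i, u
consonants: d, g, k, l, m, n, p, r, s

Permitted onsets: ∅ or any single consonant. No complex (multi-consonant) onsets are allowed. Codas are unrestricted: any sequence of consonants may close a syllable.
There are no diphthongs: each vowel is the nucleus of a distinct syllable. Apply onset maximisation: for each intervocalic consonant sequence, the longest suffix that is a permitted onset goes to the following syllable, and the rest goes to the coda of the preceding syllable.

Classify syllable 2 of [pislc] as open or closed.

Vowels present: i, c; each is a nucleus, giving 2 syllables.
Between /i/ (V1) and /c/ (V2): /sl/ — longest licit onset from the right is /l/, leaving /s/ as coda.
Result: pis.lc.
Syllable 2 is /lc/; it ends in its nucleus with no coda, so it is open.

open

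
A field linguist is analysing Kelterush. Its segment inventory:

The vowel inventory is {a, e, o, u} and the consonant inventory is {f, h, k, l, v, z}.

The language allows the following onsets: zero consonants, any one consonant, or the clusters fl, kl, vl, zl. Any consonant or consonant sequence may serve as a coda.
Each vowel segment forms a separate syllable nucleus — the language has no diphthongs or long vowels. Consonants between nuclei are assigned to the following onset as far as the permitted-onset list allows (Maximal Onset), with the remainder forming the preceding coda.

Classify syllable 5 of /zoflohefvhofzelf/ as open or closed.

Vowels present: o, o, e, o, e; each is a nucleus, giving 5 syllables.
Between /o/ (V1) and /o/ (V2): /fl/ — entire cluster is a permitted onset → onset /fl/, coda ∅.
Between /o/ (V2) and /e/ (V3): /h/ → onset of the next syllable (single consonants are always licit onsets).
Between /e/ (V3) and /o/ (V4): /fvh/ splits as /fv/ + /h/ (/h/ is the longest suffix that is a licit onset).
Between /o/ (V4) and /e/ (V5): cluster /fz/ — the longest permitted-onset suffix is /z/; onset = /z/, preceding coda = /f/.
Putting it together: zo.flo.hefv.hof.zelf.
Syllable 5 is /zelf/ with coda /lf/, so it is closed.

closed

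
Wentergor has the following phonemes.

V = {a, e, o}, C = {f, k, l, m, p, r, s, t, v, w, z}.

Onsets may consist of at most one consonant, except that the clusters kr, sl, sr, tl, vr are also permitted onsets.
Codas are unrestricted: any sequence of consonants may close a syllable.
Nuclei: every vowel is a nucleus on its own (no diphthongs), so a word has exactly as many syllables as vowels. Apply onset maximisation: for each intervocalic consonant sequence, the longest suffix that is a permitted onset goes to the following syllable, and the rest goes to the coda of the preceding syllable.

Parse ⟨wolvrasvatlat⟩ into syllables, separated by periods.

Vowels present: o, a, a, a; each is a nucleus, giving 4 syllables.
Between /o/ (V1) and /a/ (V2): /lvr/; trying suffixes from longest down, /vr/ is the first permitted one, so coda /l/ | onset /vr/.
Between /a/ (V2) and /a/ (V3): /sv/; trying suffixes from longest down, /v/ is the first permitted one, so coda /s/ | onset /v/.
Between /a/ (V3) and /a/ (V4): /tl/ is a licit onset in full, so it all attaches to the next syllable.

wol.vras.va.tlat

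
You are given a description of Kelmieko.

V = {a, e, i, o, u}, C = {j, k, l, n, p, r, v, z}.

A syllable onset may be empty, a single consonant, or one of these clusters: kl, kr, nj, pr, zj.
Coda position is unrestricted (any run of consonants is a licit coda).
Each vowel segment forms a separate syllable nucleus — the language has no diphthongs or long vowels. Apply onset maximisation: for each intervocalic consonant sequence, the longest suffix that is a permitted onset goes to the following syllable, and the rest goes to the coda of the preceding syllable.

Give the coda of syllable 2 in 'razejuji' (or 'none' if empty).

The vowels are a, e, u, i — 4 nuclei, so 4 syllables.
Between /a/ (V1) and /e/ (V2): /z/ → onset of the next syllable (single consonants are always licit onsets).
Between /e/ (V2) and /u/ (V3): just /j/ — single C goes to the following onset.
Between /u/ (V3) and /i/ (V4): just /j/ — single C goes to the following onset.
Syllabification: ra.ze.ju.ji.
Syllable 2 is /ze/: onset /z/, nucleus /e/, coda ∅.

none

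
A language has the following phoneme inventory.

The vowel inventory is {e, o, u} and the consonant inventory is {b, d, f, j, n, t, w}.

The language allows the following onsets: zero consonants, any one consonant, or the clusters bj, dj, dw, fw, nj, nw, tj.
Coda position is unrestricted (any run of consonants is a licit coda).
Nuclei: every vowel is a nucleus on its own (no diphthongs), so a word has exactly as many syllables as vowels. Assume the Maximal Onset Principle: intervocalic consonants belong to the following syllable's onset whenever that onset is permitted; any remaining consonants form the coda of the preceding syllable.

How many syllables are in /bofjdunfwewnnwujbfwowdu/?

Nuclei (vowels): o, u, e, u, o, u → 6 syllables.

6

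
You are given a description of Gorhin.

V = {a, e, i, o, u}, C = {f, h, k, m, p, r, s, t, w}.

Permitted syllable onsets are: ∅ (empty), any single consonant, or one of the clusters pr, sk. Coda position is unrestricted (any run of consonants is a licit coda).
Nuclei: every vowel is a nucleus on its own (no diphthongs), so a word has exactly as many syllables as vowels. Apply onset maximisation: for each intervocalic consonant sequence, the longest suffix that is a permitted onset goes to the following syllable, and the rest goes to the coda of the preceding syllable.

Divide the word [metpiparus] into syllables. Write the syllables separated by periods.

met.pi.pa.rus

The vowels are e, i, a, u — 4 nuclei, so 4 syllables.
V1 /e/ – V2 /i/: cluster /tp/ — the longest permitted-onset suffix is /p/; onset = /p/, preceding coda = /t/.
V2 /i/ – V3 /a/: /p/ → onset of the next syllable (single consonants are always licit onsets).
V3 /a/ – V4 /u/: /r/ → onset of the next syllable (single consonants are always licit onsets).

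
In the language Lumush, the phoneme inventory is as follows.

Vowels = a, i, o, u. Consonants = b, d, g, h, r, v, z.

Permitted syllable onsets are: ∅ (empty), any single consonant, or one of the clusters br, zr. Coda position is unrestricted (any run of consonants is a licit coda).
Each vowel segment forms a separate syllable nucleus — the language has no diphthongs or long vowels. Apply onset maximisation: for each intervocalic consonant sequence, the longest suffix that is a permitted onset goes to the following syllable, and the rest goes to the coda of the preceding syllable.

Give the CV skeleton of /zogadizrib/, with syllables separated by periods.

CV.CV.CV.CCVC

Nuclei (vowels): o, a, i, i → 4 syllables.
σ1/σ2 boundary: /g/ → onset of the next syllable (single consonants are always licit onsets).
σ2/σ3 boundary: just /d/ — single C goes to the following onset.
σ3/σ4 boundary: /zr/ — entire cluster is a permitted onset → onset /zr/, coda ∅.
Result: zo.ga.di.zrib.
Mapping each syllable to C/V: /zo/ → CV, /ga/ → CV, /di/ → CV, /zrib/ → CCVC.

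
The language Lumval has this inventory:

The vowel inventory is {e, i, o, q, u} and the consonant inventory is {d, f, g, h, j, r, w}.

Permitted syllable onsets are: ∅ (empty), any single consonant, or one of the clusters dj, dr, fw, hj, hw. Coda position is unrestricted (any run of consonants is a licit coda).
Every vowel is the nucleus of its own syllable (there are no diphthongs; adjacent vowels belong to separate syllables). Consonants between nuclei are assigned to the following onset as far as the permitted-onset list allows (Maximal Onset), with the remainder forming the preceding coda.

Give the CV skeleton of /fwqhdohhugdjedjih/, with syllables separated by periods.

CCVC.CVC.CVC.CCV.CCVC

Vowels present: q, o, u, e, i; each is a nucleus, giving 5 syllables.
/q…o/ gap (V1→V2): /hd/ — longest licit onset from the right is /d/, leaving /h/ as coda.
/o…u/ gap (V2→V3): /hh/ splits as /h/ + /h/ (/h/ is the longest suffix that is a licit onset).
/u…e/ gap (V3→V4): /gdj/ — longest licit onset from the right is /dj/, leaving /g/ as coda.
/e…i/ gap (V4→V5): cluster /dj/ — /dj/ is itself a permitted onset, so the whole cluster goes right; preceding coda = ∅.
Syllabification: fwqh.doh.hug.dje.djih.
Mapping each syllable to C/V: /fwqh/ → CCVC, /doh/ → CVC, /hug/ → CVC, /dje/ → CCV, /djih/ → CCVC.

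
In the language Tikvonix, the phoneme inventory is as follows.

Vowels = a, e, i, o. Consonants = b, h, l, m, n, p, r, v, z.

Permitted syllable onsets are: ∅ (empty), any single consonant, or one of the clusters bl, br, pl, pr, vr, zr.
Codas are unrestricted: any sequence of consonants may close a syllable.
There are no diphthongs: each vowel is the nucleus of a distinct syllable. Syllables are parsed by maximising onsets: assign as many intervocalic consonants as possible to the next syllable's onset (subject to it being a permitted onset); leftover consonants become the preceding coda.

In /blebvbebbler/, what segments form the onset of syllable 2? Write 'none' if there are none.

b

The vowels are e, e, e — 3 nuclei, so 3 syllables.
Between /e/ (V1) and /e/ (V2): /bvb/; trying suffixes from longest down, /b/ is the first permitted one, so coda /bv/ | onset /b/.
Between /e/ (V2) and /e/ (V3): /bbl/ — longest licit onset from the right is /bl/, leaving /b/ as coda.
So the parse is blebv.beb.bler.
Syllable 2 is /beb/: onset /b/, nucleus /e/, coda /b/.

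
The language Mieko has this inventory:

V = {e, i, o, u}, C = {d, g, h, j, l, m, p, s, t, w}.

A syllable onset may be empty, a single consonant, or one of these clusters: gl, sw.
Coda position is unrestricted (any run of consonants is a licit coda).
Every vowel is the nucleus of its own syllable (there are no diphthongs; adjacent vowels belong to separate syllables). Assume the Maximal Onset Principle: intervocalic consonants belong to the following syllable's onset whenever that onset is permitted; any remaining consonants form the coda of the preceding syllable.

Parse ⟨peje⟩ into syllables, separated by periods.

The vowels are e, e — 2 nuclei, so 2 syllables.
V1 /e/ – V2 /e/: just /j/ — single C goes to the following onset.

pe.je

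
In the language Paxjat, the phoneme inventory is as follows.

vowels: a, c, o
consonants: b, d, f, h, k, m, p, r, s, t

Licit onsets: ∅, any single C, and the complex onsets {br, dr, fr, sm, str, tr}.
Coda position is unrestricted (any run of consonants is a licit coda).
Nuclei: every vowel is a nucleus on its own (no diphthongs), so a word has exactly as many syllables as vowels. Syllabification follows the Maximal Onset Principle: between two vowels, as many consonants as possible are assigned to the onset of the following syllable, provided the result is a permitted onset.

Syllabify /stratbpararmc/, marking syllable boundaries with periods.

The vowels are a, a, a, c — 4 nuclei, so 4 syllables.
σ1/σ2 boundary: /tbp/ — longest licit onset from the right is /p/, leaving /tb/ as coda.
σ2/σ3 boundary: just /r/ — single C goes to the following onset.
σ3/σ4 boundary: cluster /rm/ — the longest permitted-onset suffix is /m/; onset = /m/, preceding coda = /r/.

stratb.pa.rar.mc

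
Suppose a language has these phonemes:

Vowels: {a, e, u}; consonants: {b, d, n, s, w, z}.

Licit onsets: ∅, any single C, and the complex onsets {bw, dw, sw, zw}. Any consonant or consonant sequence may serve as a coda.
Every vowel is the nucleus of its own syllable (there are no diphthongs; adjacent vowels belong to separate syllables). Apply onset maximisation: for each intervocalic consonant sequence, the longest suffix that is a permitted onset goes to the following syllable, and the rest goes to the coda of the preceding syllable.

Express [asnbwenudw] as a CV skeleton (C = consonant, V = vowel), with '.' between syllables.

VCC.CCV.CVCC

Nuclei (vowels): a, e, u → 3 syllables.
Between /a/ (V1) and /e/ (V2): cluster /snbw/ — the longest permitted-onset suffix is /bw/; onset = /bw/, preceding coda = /sn/.
Between /e/ (V2) and /u/ (V3): /n/ → onset of the next syllable (single consonants are always licit onsets).
Result: asn.bwe.nudw.
Mapping each syllable to C/V: /asn/ → VCC, /bwe/ → CCV, /nudw/ → CVCC.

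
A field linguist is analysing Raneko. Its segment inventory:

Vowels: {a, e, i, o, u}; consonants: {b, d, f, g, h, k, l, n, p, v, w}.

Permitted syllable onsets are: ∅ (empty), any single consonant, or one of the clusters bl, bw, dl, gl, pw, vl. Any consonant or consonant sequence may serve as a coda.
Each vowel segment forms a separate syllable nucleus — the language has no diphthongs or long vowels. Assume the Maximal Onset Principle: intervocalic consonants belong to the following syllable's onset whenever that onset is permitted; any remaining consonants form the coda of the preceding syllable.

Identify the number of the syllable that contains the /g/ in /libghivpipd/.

The vowels are i, i, i — 3 nuclei, so 3 syllables.
σ1/σ2 boundary: /bgh/ — longest licit onset from the right is /h/, leaving /bg/ as coda.
σ2/σ3 boundary: /vp/ — longest licit onset from the right is /p/, leaving /v/ as coda.
Result: libg.hiv.pipd.
The /g/ is in the coda of syllable 1 (/libg/).

1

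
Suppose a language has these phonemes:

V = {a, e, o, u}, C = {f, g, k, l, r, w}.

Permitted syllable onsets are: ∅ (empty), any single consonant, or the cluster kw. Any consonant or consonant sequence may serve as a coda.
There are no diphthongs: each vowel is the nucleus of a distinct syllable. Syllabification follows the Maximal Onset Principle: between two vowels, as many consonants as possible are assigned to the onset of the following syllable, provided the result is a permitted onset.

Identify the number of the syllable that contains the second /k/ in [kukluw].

Nuclei (vowels): u, u → 2 syllables.
V1 /u/ – V2 /u/: /kl/; trying suffixes from longest down, /l/ is the first permitted one, so coda /k/ | onset /l/.
Putting it together: kuk.luw.
The second /k/ is in the coda of syllable 1 (/kuk/).

1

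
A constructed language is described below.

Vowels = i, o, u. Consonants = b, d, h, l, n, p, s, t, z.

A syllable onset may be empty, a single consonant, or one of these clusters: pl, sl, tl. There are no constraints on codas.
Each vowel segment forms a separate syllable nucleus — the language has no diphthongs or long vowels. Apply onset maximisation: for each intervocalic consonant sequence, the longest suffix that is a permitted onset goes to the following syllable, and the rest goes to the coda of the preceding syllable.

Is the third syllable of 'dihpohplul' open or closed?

closed

Nuclei (vowels): i, o, u → 3 syllables.
σ1/σ2 boundary: /hp/; trying suffixes from longest down, /p/ is the first permitted one, so coda /h/ | onset /p/.
σ2/σ3 boundary: /hpl/ splits as /h/ + /pl/ (/pl/ is the longest suffix that is a licit onset).
Putting it together: dih.poh.plul.
Syllable 3 is /plul/ with coda /l/, so it is closed.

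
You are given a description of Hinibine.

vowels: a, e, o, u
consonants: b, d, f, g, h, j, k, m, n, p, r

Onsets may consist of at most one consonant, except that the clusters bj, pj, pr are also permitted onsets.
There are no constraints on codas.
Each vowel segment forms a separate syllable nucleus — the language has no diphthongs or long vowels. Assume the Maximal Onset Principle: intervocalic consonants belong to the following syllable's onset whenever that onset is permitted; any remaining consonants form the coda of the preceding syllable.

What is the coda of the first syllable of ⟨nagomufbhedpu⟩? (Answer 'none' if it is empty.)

The vowels are a, o, u, e, u — 5 nuclei, so 5 syllables.
σ1/σ2 boundary: just /g/ — single C goes to the following onset.
σ2/σ3 boundary: /m/ → onset of the next syllable (single consonants are always licit onsets).
σ3/σ4 boundary: /fbh/ splits as /fb/ + /h/ (/h/ is the longest suffix that is a licit onset).
σ4/σ5 boundary: cluster /dp/ — the longest permitted-onset suffix is /p/; onset = /p/, preceding coda = /d/.
So the parse is na.go.mufb.hed.pu.
Syllable 1 is /na/: onset /n/, nucleus /a/, coda ∅.

none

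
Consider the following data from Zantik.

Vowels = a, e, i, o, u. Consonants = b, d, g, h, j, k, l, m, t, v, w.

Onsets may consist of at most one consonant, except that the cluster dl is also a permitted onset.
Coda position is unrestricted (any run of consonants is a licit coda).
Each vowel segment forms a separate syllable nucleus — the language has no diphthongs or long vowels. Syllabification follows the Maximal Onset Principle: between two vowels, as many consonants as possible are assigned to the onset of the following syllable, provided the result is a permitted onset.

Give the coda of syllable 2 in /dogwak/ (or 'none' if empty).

k

The vowels are o, a — 2 nuclei, so 2 syllables.
/o…a/ gap (V1→V2): /gw/; trying suffixes from longest down, /w/ is the first permitted one, so coda /g/ | onset /w/.
Syllabification: dog.wak.
Syllable 2 is /wak/: onset /w/, nucleus /a/, coda /k/.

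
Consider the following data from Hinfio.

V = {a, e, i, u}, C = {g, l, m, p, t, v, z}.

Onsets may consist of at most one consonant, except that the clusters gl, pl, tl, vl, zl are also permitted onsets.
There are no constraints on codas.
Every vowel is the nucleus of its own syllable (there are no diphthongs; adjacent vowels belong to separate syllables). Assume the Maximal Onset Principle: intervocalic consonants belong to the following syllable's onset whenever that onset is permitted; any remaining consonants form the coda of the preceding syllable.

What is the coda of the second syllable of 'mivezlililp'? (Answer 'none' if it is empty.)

none

Nuclei (vowels): i, e, i, i → 4 syllables.
Between /i/ (V1) and /e/ (V2): just /v/ — single C goes to the following onset.
Between /e/ (V2) and /i/ (V3): /zl/ is a licit onset in full, so it all attaches to the next syllable.
Between /i/ (V3) and /i/ (V4): just /l/ — single C goes to the following onset.
So the parse is mi.ve.zli.lilp.
Syllable 2 is /ve/: onset /v/, nucleus /e/, coda ∅.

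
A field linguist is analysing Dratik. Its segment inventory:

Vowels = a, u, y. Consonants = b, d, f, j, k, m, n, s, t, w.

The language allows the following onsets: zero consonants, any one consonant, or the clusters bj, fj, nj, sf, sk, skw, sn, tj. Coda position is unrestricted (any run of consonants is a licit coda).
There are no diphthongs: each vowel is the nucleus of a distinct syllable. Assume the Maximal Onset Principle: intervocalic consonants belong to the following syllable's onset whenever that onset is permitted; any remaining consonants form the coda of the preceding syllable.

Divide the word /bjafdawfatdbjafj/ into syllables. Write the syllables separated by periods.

The vowels are a, a, a, a — 4 nuclei, so 4 syllables.
V1 /a/ – V2 /a/: cluster /fd/ — the longest permitted-onset suffix is /d/; onset = /d/, preceding coda = /f/.
V2 /a/ – V3 /a/: /wf/ — longest licit onset from the right is /f/, leaving /w/ as coda.
V3 /a/ – V4 /a/: /tdbj/; trying suffixes from longest down, /bj/ is the first permitted one, so coda /td/ | onset /bj/.

bjaf.daw.fatd.bjafj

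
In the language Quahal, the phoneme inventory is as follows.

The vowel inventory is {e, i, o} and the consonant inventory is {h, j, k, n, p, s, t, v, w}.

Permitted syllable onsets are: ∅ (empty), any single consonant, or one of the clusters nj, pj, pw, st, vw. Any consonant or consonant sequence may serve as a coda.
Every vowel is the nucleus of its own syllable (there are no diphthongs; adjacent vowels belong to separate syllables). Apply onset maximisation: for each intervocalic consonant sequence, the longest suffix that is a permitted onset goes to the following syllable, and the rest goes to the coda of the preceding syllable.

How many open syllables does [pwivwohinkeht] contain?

The vowels are i, o, i, e — 4 nuclei, so 4 syllables.
/i…o/ gap (V1→V2): cluster /vw/ — /vw/ is itself a permitted onset, so the whole cluster goes right; preceding coda = ∅.
/o…i/ gap (V2→V3): /h/ → onset of the next syllable (single consonants are always licit onsets).
/i…e/ gap (V3→V4): /nk/ — longest licit onset from the right is /k/, leaving /n/ as coda.
Syllabification: pwi.vwo.hin.keht.
Classifying each syllable: /pwi/ (open), /vwo/ (open), /hin/ (closed), /keht/ (closed).
Open syllables: 2.

2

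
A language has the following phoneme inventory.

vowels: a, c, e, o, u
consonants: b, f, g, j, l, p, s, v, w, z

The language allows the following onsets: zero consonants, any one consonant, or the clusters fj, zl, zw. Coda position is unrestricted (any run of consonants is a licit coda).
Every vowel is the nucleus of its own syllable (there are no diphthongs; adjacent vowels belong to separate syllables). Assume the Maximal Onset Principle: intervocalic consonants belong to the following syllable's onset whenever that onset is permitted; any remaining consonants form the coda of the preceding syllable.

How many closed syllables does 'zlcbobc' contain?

0

The vowels are c, o, c — 3 nuclei, so 3 syllables.
/c…o/ gap (V1→V2): /b/ is a single consonant, so it becomes the next onset.
/o…c/ gap (V2→V3): /b/ → onset of the next syllable (single consonants are always licit onsets).
So the parse is zlc.bo.bc.
Classifying each syllable: /zlc/ (open), /bo/ (open), /bc/ (open).
Closed syllables: 0.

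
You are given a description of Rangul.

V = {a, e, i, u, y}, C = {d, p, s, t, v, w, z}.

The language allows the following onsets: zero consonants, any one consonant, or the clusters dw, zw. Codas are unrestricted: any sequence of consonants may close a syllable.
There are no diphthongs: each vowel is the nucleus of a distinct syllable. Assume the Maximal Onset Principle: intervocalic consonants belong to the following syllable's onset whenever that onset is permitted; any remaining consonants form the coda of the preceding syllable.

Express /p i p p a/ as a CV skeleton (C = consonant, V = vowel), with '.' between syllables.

Vowels present: i, a; each is a nucleus, giving 2 syllables.
Between /i/ (V1) and /a/ (V2): cluster /pp/ — the longest permitted-onset suffix is /p/; onset = /p/, preceding coda = /p/.
So the parse is pip.pa.
Mapping each syllable to C/V: /pip/ → CVC, /pa/ → CV.

CVC.CV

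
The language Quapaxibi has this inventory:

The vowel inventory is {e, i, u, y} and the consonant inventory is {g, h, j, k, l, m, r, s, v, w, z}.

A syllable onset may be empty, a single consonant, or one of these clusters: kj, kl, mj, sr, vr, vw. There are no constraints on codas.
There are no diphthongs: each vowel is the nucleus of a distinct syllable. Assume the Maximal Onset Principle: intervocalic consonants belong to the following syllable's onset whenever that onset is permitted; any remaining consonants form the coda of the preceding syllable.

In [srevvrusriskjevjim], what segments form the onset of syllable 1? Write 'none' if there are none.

sr

The vowels are e, u, i, e, i — 5 nuclei, so 5 syllables.
V1 /e/ – V2 /u/: /vvr/; trying suffixes from longest down, /vr/ is the first permitted one, so coda /v/ | onset /vr/.
V2 /u/ – V3 /i/: cluster /sr/ — /sr/ is itself a permitted onset, so the whole cluster goes right; preceding coda = ∅.
V3 /i/ – V4 /e/: cluster /skj/ — the longest permitted-onset suffix is /kj/; onset = /kj/, preceding coda = /s/.
V4 /e/ – V5 /i/: /vj/; trying suffixes from longest down, /j/ is the first permitted one, so coda /v/ | onset /j/.
So the parse is srev.vru.sris.kjev.jim.
Syllable 1 is /srev/: onset /sr/, nucleus /e/, coda /v/.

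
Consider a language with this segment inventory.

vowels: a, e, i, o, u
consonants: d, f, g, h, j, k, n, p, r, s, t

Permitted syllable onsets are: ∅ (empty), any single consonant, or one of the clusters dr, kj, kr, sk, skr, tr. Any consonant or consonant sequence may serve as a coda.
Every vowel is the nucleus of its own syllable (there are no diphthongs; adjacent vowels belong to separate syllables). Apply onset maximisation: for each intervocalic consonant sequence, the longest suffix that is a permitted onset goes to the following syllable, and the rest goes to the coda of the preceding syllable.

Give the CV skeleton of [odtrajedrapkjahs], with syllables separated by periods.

VC.CCV.CV.CCVC.CCVCC

Nuclei (vowels): o, a, e, a, a → 5 syllables.
V1 /o/ – V2 /a/: /dtr/ splits as /d/ + /tr/ (/tr/ is the longest suffix that is a licit onset).
V2 /a/ – V3 /e/: just /j/ — single C goes to the following onset.
V3 /e/ – V4 /a/: cluster /dr/ — /dr/ is itself a permitted onset, so the whole cluster goes right; preceding coda = ∅.
V4 /a/ – V5 /a/: /pkj/ splits as /p/ + /kj/ (/kj/ is the longest suffix that is a licit onset).
Putting it together: od.tra.je.drap.kjahs.
Mapping each syllable to C/V: /od/ → VC, /tra/ → CCV, /je/ → CV, /drap/ → CCVC, /kjahs/ → CCVCC.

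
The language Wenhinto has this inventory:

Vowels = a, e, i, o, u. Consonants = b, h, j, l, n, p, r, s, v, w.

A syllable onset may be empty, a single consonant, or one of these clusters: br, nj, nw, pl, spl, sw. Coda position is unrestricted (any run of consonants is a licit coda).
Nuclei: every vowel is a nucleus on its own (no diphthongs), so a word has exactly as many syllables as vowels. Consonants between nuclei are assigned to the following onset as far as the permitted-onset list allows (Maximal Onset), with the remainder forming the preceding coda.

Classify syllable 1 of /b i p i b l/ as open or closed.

open

Nuclei (vowels): i, i → 2 syllables.
Between /i/ (V1) and /i/ (V2): just /p/ — single C goes to the following onset.
Syllabification: bi.pibl.
Syllable 1 is /bi/; it ends in its nucleus with no coda, so it is open.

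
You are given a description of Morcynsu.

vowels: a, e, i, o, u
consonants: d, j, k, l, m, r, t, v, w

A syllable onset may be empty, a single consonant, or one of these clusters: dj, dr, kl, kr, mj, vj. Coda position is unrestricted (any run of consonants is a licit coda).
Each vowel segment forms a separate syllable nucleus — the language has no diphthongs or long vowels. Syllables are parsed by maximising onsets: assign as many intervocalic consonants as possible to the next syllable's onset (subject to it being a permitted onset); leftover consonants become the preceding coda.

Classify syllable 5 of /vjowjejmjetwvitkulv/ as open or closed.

closed

Vowels present: o, e, e, i, u; each is a nucleus, giving 5 syllables.
/o…e/ gap (V1→V2): /wj/ splits as /w/ + /j/ (/j/ is the longest suffix that is a licit onset).
/e…e/ gap (V2→V3): /jmj/ splits as /j/ + /mj/ (/mj/ is the longest suffix that is a licit onset).
/e…i/ gap (V3→V4): /twv/ splits as /tw/ + /v/ (/v/ is the longest suffix that is a licit onset).
/i…u/ gap (V4→V5): cluster /tk/ — the longest permitted-onset suffix is /k/; onset = /k/, preceding coda = /t/.
Putting it together: vjow.jej.mjetw.vit.kulv.
Syllable 5 is /kulv/ with coda /lv/, so it is closed.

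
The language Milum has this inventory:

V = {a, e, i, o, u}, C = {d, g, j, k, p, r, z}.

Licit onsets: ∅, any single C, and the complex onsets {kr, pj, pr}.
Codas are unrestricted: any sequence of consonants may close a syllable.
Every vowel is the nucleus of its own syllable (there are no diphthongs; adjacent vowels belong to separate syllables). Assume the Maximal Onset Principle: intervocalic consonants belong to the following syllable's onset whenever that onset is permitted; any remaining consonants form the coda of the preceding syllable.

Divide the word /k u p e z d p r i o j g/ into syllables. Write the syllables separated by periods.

ku.pezd.pri.ojg

Nuclei (vowels): u, e, i, o → 4 syllables.
/u…e/ gap (V1→V2): /p/ → onset of the next syllable (single consonants are always licit onsets).
/e…i/ gap (V2→V3): /zdpr/ — longest licit onset from the right is /pr/, leaving /zd/ as coda.
/i…o/ gap (V3→V4): nothing intervenes; syllable break is V.V.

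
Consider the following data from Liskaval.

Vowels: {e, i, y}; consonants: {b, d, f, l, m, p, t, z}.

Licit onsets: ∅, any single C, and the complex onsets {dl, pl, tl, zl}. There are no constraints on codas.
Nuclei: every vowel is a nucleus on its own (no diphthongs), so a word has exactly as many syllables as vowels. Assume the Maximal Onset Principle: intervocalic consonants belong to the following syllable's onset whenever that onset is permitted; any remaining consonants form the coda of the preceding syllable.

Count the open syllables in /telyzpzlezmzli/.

Vowels present: e, y, e, i; each is a nucleus, giving 4 syllables.
Between /e/ (V1) and /y/ (V2): just /l/ — single C goes to the following onset.
Between /y/ (V2) and /e/ (V3): /zpzl/ splits as /zp/ + /zl/ (/zl/ is the longest suffix that is a licit onset).
Between /e/ (V3) and /i/ (V4): cluster /zmzl/ — the longest permitted-onset suffix is /zl/; onset = /zl/, preceding coda = /zm/.
Putting it together: te.lyzp.zlezm.zli.
Classifying each syllable: /te/ (open), /lyzp/ (closed), /zlezm/ (closed), /zli/ (open).
Open syllables: 2.

2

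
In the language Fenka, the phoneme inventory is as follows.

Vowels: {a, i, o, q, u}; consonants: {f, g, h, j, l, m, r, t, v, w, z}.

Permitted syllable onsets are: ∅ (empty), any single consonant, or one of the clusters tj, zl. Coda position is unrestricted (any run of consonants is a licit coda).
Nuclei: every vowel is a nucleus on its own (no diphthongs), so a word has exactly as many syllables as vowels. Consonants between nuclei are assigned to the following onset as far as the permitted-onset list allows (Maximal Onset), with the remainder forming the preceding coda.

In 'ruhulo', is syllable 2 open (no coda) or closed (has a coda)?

The vowels are u, u, o — 3 nuclei, so 3 syllables.
/u…u/ gap (V1→V2): /h/ → onset of the next syllable (single consonants are always licit onsets).
/u…o/ gap (V2→V3): just /l/ — single C goes to the following onset.
Result: ru.hu.lo.
Syllable 2 is /hu/; it ends in its nucleus with no coda, so it is open.

open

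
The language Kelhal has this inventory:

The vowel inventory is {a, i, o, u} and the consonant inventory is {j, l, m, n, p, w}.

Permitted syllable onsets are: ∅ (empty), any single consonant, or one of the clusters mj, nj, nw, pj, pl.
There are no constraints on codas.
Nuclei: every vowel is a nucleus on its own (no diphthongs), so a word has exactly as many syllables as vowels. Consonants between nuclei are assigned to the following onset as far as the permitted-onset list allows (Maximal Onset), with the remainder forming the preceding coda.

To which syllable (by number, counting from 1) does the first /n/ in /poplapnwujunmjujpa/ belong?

Vowels present: o, a, u, u, u, a; each is a nucleus, giving 6 syllables.
/o…a/ gap (V1→V2): /pl/ — entire cluster is a permitted onset → onset /pl/, coda ∅.
/a…u/ gap (V2→V3): /pnw/; trying suffixes from longest down, /nw/ is the first permitted one, so coda /p/ | onset /nw/.
/u…u/ gap (V3→V4): /j/ → onset of the next syllable (single consonants are always licit onsets).
/u…u/ gap (V4→V5): /nmj/; trying suffixes from longest down, /mj/ is the first permitted one, so coda /n/ | onset /mj/.
/u…a/ gap (V5→V6): /jp/ splits as /j/ + /p/ (/p/ is the longest suffix that is a licit onset).
Syllabification: po.plap.nwu.jun.mjuj.pa.
The first /n/ is in the onset of syllable 3 (/nwu/).

3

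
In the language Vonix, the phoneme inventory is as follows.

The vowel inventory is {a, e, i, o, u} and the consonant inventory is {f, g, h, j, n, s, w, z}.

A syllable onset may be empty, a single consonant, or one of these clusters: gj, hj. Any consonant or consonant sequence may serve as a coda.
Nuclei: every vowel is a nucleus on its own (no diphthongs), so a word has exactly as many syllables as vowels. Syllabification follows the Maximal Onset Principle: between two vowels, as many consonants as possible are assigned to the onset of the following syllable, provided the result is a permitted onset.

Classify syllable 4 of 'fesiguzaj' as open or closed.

Vowels present: e, i, u, a; each is a nucleus, giving 4 syllables.
V1 /e/ – V2 /i/: /s/ is a single consonant, so it becomes the next onset.
V2 /i/ – V3 /u/: /g/ is a single consonant, so it becomes the next onset.
V3 /u/ – V4 /a/: /z/ is a single consonant, so it becomes the next onset.
Result: fe.si.gu.zaj.
Syllable 4 is /zaj/ with coda /j/, so it is closed.

closed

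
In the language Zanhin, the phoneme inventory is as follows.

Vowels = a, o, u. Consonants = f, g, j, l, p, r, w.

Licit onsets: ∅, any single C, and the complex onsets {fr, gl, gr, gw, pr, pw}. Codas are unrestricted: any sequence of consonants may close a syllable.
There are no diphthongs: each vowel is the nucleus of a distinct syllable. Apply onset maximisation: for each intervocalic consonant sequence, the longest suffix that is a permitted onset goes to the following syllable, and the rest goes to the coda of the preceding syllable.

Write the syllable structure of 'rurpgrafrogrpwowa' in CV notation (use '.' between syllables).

CVCC.CCV.CCVCC.CCV.CV

Vowels present: u, a, o, o, a; each is a nucleus, giving 5 syllables.
Between /u/ (V1) and /a/ (V2): /rpgr/ splits as /rp/ + /gr/ (/gr/ is the longest suffix that is a licit onset).
Between /a/ (V2) and /o/ (V3): /fr/ is a licit onset in full, so it all attaches to the next syllable.
Between /o/ (V3) and /o/ (V4): /grpw/; trying suffixes from longest down, /pw/ is the first permitted one, so coda /gr/ | onset /pw/.
Between /o/ (V4) and /a/ (V5): /w/ → onset of the next syllable (single consonants are always licit onsets).
So the parse is rurp.gra.frogr.pwo.wa.
Mapping each syllable to C/V: /rurp/ → CVCC, /gra/ → CCV, /frogr/ → CCVCC, /pwo/ → CCV, /wa/ → CV.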